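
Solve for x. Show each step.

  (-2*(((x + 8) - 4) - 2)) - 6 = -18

Step 1. [(-2*(((x + 8) - 4) - 2)) - 6 = -18] -2 | LHS and -2 | -18: pull -2 out, so factor: (((x + 8) - 4) - 2) + 3 = 9.
Step 2. [(((x + 8) - 4) - 2) + 3 = 9] subtract 3: x sits inside (… + 3) ⇒ sub: ((x + 8) - 4) - 2 = 6.
Step 3. [((x + 8) - 4) - 2 = 6] the outer -2 inverts by adding 2 ⇒ sub: (x + 8) - 4 = 8.
Step 4. [(x + 8) - 4 = 8] add 4: x sits inside (… - 4). So sub: x + 8 = 12.
Step 5. [x + 8 = 12] 8 comes off first (subtract 8). So sub: x = 4.

Answer: x ∈ {4}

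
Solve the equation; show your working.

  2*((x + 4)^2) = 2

Step 1. [2*((x + 4)^2) = 2] leading coefficient 2: divide by 2 ⇒ div: (x + 4)^2 = 1.
Step 2. [(x + 4)^2 = 1] √ both sides: 1 ≥ 0 gives two branches, so sqrt: x + 4 = 1 or -1.
Step 3. [x + 4 = 1 or -1] subtract 4: x sits inside (… + 4), so sub: x = -3 or -5.

Answer: x ∈ {-5, -3}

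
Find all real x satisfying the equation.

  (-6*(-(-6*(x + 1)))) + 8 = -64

Step 1. [(-6*(-(-6*(x + 1)))) + 8 = -64] 8 comes off first (subtract 8), so sub: -6*(-(-6*(x + 1))) = -72.
Step 2. [-6*(-(-6*(x + 1))) = -72] divide by the outer -6. So div: -(-6*(x + 1)) = 12.
Step 3. [-(-6*(x + 1)) = 12] flip signs both sides, so neg: -6*(x + 1) = -12.
Step 4. [-6*(x + 1) = -12] -6·(inner) — divide through by -6, so div: x + 1 = 2.
Step 5. [x + 1 = 2] subtract 1: x sits inside (… + 1), so sub: x = 1.

Answer: x ∈ {1}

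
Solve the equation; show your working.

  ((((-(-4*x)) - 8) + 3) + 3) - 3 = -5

Step 1. [((((-(-4*x)) - 8) + 3) + 3) - 3 = -5] -3 is outermost — add 3 both sides ⇒ sub: (((-(-4*x)) - 8) + 3) + 3 = -2.
Step 2. [(((-(-4*x)) - 8) + 3) + 3 = -2] subtract 3: x sits inside (… + 3). So sub: ((-(-4*x)) - 8) + 3 = -5.
Step 3. [((-(-4*x)) - 8) + 3 = -5] 3 comes off first (subtract 3), so sub: (-(-4*x)) - 8 = -8.
Step 4. [(-(-4*x)) - 8 = -8] peel the -8: add 8 from each side. So sub: -(-4*x) = 0.
Step 5. [-(-4*x) = 0] LHS negated; negate both sides ⇒ neg: -4*x = 0.
Step 6. [-4*x = 0] -4 out front; divide by -4 ⇒ div: x = 0.

Answer: x ∈ {0}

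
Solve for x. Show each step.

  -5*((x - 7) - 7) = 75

Step 1. [-5*((x - 7) - 7) = 75] -5·(inner) — divide through by -5. So div: (x - 7) - 7 = -15.
Step 2. [(x - 7) - 7 = -15] 7 comes off first (add 7), so sub: x - 7 = -8.
Step 3. [x - 7 = -8] the outer -7 inverts by adding 7 ⇒ sub: x = -1.

Answer: x ∈ {-1}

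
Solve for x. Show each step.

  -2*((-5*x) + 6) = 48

Step 1. [-2*((-5*x) + 6) = 48] divide by the outer -2, so div: (-5*x) + 6 = -24.
Step 2. [(-5*x) + 6 = -24] 6 comes off first (subtract 6) ⇒ sub: -5*x = -30.
Step 3. [-5*x = -30] -5 out front; divide by -5, so div: x = 6.

Answer: x ∈ {6}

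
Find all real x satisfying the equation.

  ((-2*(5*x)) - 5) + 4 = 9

Step 1. [((-2*(5*x)) - 5) + 4 = 9] +4 is outermost — subtract 4 both sides ⇒ sub: (-2*(5*x)) - 5 = 5.
Step 2. [(-2*(5*x)) - 5 = 5] peel the -5: add 5 from each side, so sub: -2*(5*x) = 10.
Step 3. [-2*(5*x) = 10] -2·(inner) — divide through by -2. So div: 5*x = -5.
Step 4. [5*x = -5] 5 out front; divide by 5. So div: x = -1.

Answer: x ∈ {-1}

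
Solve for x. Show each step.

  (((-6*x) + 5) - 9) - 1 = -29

Step 1. [(((-6*x) + 5) - 9) - 1 = -29] add 1: x sits inside (… - 1) ⇒ sub: ((-6*x) + 5) - 9 = -28.
Step 2. [((-6*x) + 5) - 9 = -28] 9 comes off first (add 9). So sub: (-6*x) + 5 = -19.
Step 3. [(-6*x) + 5 = -19] subtract 5: x sits inside (… + 5). So sub: -6*x = -24.
Step 4. [-6*x = -24] -6 out front; divide by -6. So div: x = 4.

Answer: x ∈ {4}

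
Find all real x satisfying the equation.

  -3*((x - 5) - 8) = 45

Step 1. [-3*((x - 5) - 8) = 45] divide by the outer -3, so div: (x - 5) - 8 = -15.
Step 2. [(x - 5) - 8 = -15] -8 is outermost — add 8 both sides ⇒ sub: x - 5 = -7.
Step 3. [x - 5 = -7] -5 is outermost — add 5 both sides, so sub: x = -2.

Answer: x ∈ {-2}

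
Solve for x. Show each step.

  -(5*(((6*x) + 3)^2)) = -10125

Step 1. [-(5*(((6*x) + 3)^2)) = -10125] flip signs both sides ⇒ neg: 5*(((6*x) + 3)^2) = 10125.
Step 2. [5*(((6*x) + 3)^2) = 10125] 5 out front; divide by 5, so div: ((6*x) + 3)^2 = 2025.
Step 3. [((6*x) + 3)^2 = 2025] LHS squared, RHS 2025 ≥ 0: apply √ (±) ⇒ sqrt: (6*x) + 3 = 45 or -45.
Step 4. [(6*x) + 3 = 45 or -45] the outer +3 inverts by subtracting 3. So sub: 6*x = 42 or -48.
Step 5. [6*x = 42 or -48] LHS = 6·(…); ÷6 both sides ⇒ div: x = 7 or -8.

Answer: x ∈ {-8, 7}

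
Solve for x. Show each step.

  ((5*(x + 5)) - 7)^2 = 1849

Step 1. [((5*(x + 5)) - 7)^2 = 1849] √ both sides: 1849 ≥ 0 gives two branches ⇒ sqrt: (5*(x + 5)) - 7 = 43 or -43.
Step 2. [(5*(x + 5)) - 7 = 43 or -43] -7 is outermost — add 7 both sides ⇒ sub: 5*(x + 5) = 50 or -36.
Step 3. [5*(x + 5) = 50 or -36] leading coefficient 5: divide by 5. So div: x + 5 = 10 or -36/5.
Step 4. [x + 5 = 10 or -36/5] +5 is outermost — subtract 5 both sides. So sub: x = 5 or -61/5.

Answer: x ∈ {-61/5, 5}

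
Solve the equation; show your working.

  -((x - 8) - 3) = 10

Step 1. [-((x - 8) - 3) = 10] leading − — multiply by −1, so neg: (x - 8) - 3 = -10.
Step 2. [(x - 8) - 3 = -10] 3 comes off first (add 3). So sub: x - 8 = -7.
Step 3. [x - 8 = -7] peel the -8: add 8 from each side, so sub: x = 1.

Answer: x ∈ {1}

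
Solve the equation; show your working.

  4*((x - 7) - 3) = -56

Step 1. [4*((x - 7) - 3) = -56] divide by the outer 4, so div: (x - 7) - 3 = -14.
Step 2. [(x - 7) - 3 = -14] 3 comes off first (add 3), so sub: x - 7 = -11.
Step 3. [x - 7 = -11] peel the -7: add 7 from each side ⇒ sub: x = -4.

Answer: x ∈ {-4}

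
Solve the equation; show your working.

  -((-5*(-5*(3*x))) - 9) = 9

Step 1. [-((-5*(-5*(3*x))) - 9) = 9] flip signs both sides, so neg: (-5*(-5*(3*x))) - 9 = -9.
Step 2. [(-5*(-5*(3*x))) - 9 = -9] peel the -9: add 9 from each side, so sub: -5*(-5*(3*x)) = 0.
Step 3. [-5*(-5*(3*x)) = 0] divide by the outer -5. So div: -5*(3*x) = 0.
Step 4. [-5*(3*x) = 0] LHS = -5·(…); ÷-5 both sides ⇒ div: 3*x = 0.
Step 5. [3*x = 0] 3 out front; divide by 3 ⇒ div: x = 0.

Answer: x ∈ {0}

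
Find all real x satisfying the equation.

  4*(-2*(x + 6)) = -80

Step 1. [4*(-2*(x + 6)) = -80] LHS = 4·(…); ÷4 both sides. So div: -2*(x + 6) = -20.
Step 2. [-2*(x + 6) = -20] -2·(inner) — divide through by -2 ⇒ div: x + 6 = 10.
Step 3. [x + 6 = 10] 6 comes off first (subtract 6), so sub: x = 4.

Answer: x ∈ {4}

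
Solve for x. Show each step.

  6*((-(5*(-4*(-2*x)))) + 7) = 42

Step 1. [6*((-(5*(-4*(-2*x)))) + 7) = 42] divide by the outer 6 ⇒ div: (-(5*(-4*(-2*x)))) + 7 = 7.
Step 2. [(-(5*(-4*(-2*x)))) + 7 = 7] subtract 7: x sits inside (… + 7). So sub: -(5*(-4*(-2*x))) = 0.
Step 3. [-(5*(-4*(-2*x))) = 0] LHS negated; negate both sides ⇒ neg: 5*(-4*(-2*x)) = 0.
Step 4. [5*(-4*(-2*x)) = 0] leading coefficient 5: divide by 5. So div: -4*(-2*x) = 0.
Step 5. [-4*(-2*x) = 0] -4·(inner) — divide through by -4. So div: -2*x = 0.
Step 6. [-2*x = 0] -2 out front; divide by -2 ⇒ div: x = 0.

Answer: x ∈ {0}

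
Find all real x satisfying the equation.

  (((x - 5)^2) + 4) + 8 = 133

Step 1. [(((x - 5)^2) + 4) + 8 = 133] 8 comes off first (subtract 8) ⇒ sub: ((x - 5)^2) + 4 = 125.
Step 2. [((x - 5)^2) + 4 = 125] subtract 4: x sits inside (… + 4), so sub: (x - 5)^2 = 121.
Step 3. [(x - 5)^2 = 121] LHS squared, RHS 121 ≥ 0: apply √ (±), so sqrt: x - 5 = 11 or -11.
Step 4. [x - 5 = 11 or -11] -5 is outermost — add 5 both sides. So sub: x = 16 or -6.

Answer: x ∈ {-6, 16}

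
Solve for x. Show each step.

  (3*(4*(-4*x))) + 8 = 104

Step 1. [(3*(4*(-4*x))) + 8 = 104] peel the +8: subtract 8 from each side ⇒ sub: 3*(4*(-4*x)) = 96.
Step 2. [3*(4*(-4*x)) = 96] 3·(inner) — divide through by 3 ⇒ div: 4*(-4*x) = 32.
Step 3. [4*(-4*x) = 32] 4·(inner) — divide through by 4, so div: -4*x = 8.
Step 4. [-4*x = 8] -4 out front; divide by -4, so div: x = -2.

Answer: x ∈ {-2}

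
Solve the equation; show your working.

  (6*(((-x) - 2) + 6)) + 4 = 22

Step 1. [(6*(((-x) - 2) + 6)) + 4 = 22] 4 comes off first (subtract 4), so sub: 6*(((-x) - 2) + 6) = 18.
Step 2. [6*(((-x) - 2) + 6) = 18] divide by the outer 6 ⇒ div: ((-x) - 2) + 6 = 3.
Step 3. [((-x) - 2) + 6 = 3] the outer +6 inverts by subtracting 6. So sub: (-x) - 2 = -3.
Step 4. [(-x) - 2 = -3] the outer -2 inverts by adding 2 ⇒ sub: -x = -1.
Step 5. [-x = -1] flip signs both sides, so neg: x = 1.

Answer: x ∈ {1}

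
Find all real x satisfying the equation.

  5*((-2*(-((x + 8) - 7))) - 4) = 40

Step 1. [5*((-2*(-((x + 8) - 7))) - 4) = 40] divide by the outer 5 ⇒ div: (-2*(-((x + 8) - 7))) - 4 = 8.
Step 2. [(-2*(-((x + 8) - 7))) - 4 = 8] -4 is outermost — add 4 both sides, so sub: -2*(-((x + 8) - 7)) = 12.
Step 3. [-2*(-((x + 8) - 7)) = 12] -2·(inner) — divide through by -2. So div: -((x + 8) - 7) = -6.
Step 4. [-((x + 8) - 7) = -6] leading − — multiply by −1 ⇒ neg: (x + 8) - 7 = 6.
Step 5. [(x + 8) - 7 = 6] add 7: x sits inside (… - 7), so sub: x + 8 = 13.
Step 6. [x + 8 = 13] +8 is outermost — subtract 8 both sides. So sub: x = 5.

Answer: x ∈ {5}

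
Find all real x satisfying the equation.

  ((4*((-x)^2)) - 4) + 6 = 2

Step 1. [((4*((-x)^2)) - 4) + 6 = 2] 6 comes off first (subtract 6) ⇒ sub: (4*((-x)^2)) - 4 = -4.
Step 2. [(4*((-x)^2)) - 4 = -4] the outer -4 inverts by adding 4, so sub: 4*((-x)^2) = 0.
Step 3. [4*((-x)^2) = 0] leading coefficient 4: divide by 4 ⇒ div: (-x)^2 = 0.
Step 4. [(-x)^2 = 0] LHS squared, RHS 0 ≥ 0: apply √ (±), so sqrt: -x = 0.
Step 5. [-x = 0] leading − — multiply by −1 ⇒ neg: x = 0.

Answer: x ∈ {0}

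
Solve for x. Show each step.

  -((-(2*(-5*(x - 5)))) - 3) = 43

Step 1. [-((-(2*(-5*(x - 5)))) - 3) = 43] flip signs both sides. So neg: (-(2*(-5*(x - 5)))) - 3 = -43.
Step 2. [(-(2*(-5*(x - 5)))) - 3 = -43] peel the -3: add 3 from each side ⇒ sub: -(2*(-5*(x - 5))) = -40.
Step 3. [-(2*(-5*(x - 5))) = -40] leading − — multiply by −1, so neg: 2*(-5*(x - 5)) = 40.
Step 4. [2*(-5*(x - 5)) = 40] 2 out front; divide by 2, so div: -5*(x - 5) = 20.
Step 5. [-5*(x - 5) = 20] LHS = -5·(…); ÷-5 both sides. So div: x - 5 = -4.
Step 6. [x - 5 = -4] peel the -5: add 5 from each side. So sub: x = 1.

Answer: x ∈ {1}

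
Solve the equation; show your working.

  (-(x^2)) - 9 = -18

Step 1. [(-(x^2)) - 9 = -18] peel the -9: add 9 from each side, so sub: -(x^2) = -9.
Step 2. [-(x^2) = -9] flip signs both sides. So neg: x^2 = 9.
Step 3. [x^2 = 9] LHS squared, RHS 9 ≥ 0: apply √ (±), so sqrt: x = 3 or -3.

Answer: x ∈ {-3, 3}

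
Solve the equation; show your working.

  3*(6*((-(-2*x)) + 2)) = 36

Step 1. [3*(6*((-(-2*x)) + 2)) = 36] divide by the outer 3. So div: 6*((-(-2*x)) + 2) = 12.
Step 2. [6*((-(-2*x)) + 2) = 12] 6·(inner) — divide through by 6 ⇒ div: (-(-2*x)) + 2 = 2.
Step 3. [(-(-2*x)) + 2 = 2] +2 is outermost — subtract 2 both sides ⇒ sub: -(-2*x) = 0.
Step 4. [-(-2*x) = 0] flip signs both sides ⇒ neg: -2*x = 0.
Step 5. [-2*x = 0] -2 out front; divide by -2 ⇒ div: x = 0.

Answer: x ∈ {0}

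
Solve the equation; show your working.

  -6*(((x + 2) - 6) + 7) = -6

Step 1. [-6*(((x + 2) - 6) + 7) = -6] -6·(inner) — divide through by -6, so div: ((x + 2) - 6) + 7 = 1.
Step 2. [((x + 2) - 6) + 7 = 1] subtract 7: x sits inside (… + 7), so sub: (x + 2) - 6 = -6.
Step 3. [(x + 2) - 6 = -6] -6 is outermost — add 6 both sides ⇒ sub: x + 2 = 0.
Step 4. [x + 2 = 0] 2 comes off first (subtract 2). So sub: x = -2.

Answer: x ∈ {-2}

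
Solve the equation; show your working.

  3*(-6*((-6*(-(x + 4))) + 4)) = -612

Step 1. [3*(-6*((-6*(-(x + 4))) + 4)) = -612] 3 out front; divide by 3. So div: -6*((-6*(-(x + 4))) + 4) = -204.
Step 2. [-6*((-6*(-(x + 4))) + 4) = -204] -6 out front; divide by -6, so div: (-6*(-(x + 4))) + 4 = 34.
Step 3. [(-6*(-(x + 4))) + 4 = 34] +4 is outermost — subtract 4 both sides. So sub: -6*(-(x + 4)) = 30.
Step 4. [-6*(-(x + 4)) = 30] divide by the outer -6. So div: -(x + 4) = -5.
Step 5. [-(x + 4) = -5] flip signs both sides. So neg: x + 4 = 5.
Step 6. [x + 4 = 5] the outer +4 inverts by subtracting 4. So sub: x = 1.

Answer: x ∈ {1}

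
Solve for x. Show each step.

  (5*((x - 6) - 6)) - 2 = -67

Step 1. [(5*((x - 6) - 6)) - 2 = -67] add 2: x sits inside (… - 2), so sub: 5*((x - 6) - 6) = -65.
Step 2. [5*((x - 6) - 6) = -65] 5·(inner) — divide through by 5 ⇒ div: (x - 6) - 6 = -13.
Step 3. [(x - 6) - 6 = -13] -6 is outermost — add 6 both sides, so sub: x - 6 = -7.
Step 4. [x - 6 = -7] peel the -6: add 6 from each side. So sub: x = -1.

Answer: x ∈ {-1}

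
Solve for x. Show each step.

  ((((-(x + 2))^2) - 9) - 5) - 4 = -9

Step 1. [((((-(x + 2))^2) - 9) - 5) - 4 = -9] peel the -4: add 4 from each side, so sub: (((-(x + 2))^2) - 9) - 5 = -5.
Step 2. [(((-(x + 2))^2) - 9) - 5 = -5] -5 is outermost — add 5 both sides. So sub: ((-(x + 2))^2) - 9 = 0.
Step 3. [((-(x + 2))^2) - 9 = 0] 9 comes off first (add 9). So sub: (-(x + 2))^2 = 9.
Step 4. [(-(x + 2))^2 = 9] √ both sides: 9 ≥ 0 gives two branches. So sqrt: -(x + 2) = 3 or -3.
Step 5. [-(x + 2) = 3 or -3] LHS negated; negate both sides, so neg: x + 2 = -3 or 3.
Step 6. [x + 2 = -3 or 3] subtract 2: x sits inside (… + 2) ⇒ sub: x = -5 or 1.

Answer: x ∈ {-5, 1}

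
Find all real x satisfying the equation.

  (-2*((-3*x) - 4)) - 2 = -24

Step 1. [(-2*((-3*x) - 4)) - 2 = -24] -2 divides every term; factor it out ⇒ factor: ((-3*x) - 4) + 1 = 12.
Step 2. [((-3*x) - 4) + 1 = 12] 1 comes off first (subtract 1) ⇒ sub: (-3*x) - 4 = 11.
Step 3. [(-3*x) - 4 = 11] peel the -4: add 4 from each side, so sub: -3*x = 15.
Step 4. [-3*x = 15] divide by the outer -3, so div: x = -5.

Answer: x ∈ {-5}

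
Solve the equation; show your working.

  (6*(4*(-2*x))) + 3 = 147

Step 1. [(6*(4*(-2*x))) + 3 = 147] peel the +3: subtract 3 from each side. So sub: 6*(4*(-2*x)) = 144.
Step 2. [6*(4*(-2*x)) = 144] divide by the outer 6, so div: 4*(-2*x) = 24.
Step 3. [4*(-2*x) = 24] divide by the outer 4 ⇒ div: -2*x = 6.
Step 4. [-2*x = 6] -2·(inner) — divide through by -2. So div: x = -3.

Answer: x ∈ {-3}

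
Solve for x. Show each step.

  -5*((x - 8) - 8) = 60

Step 1. [-5*((x - 8) - 8) = 60] leading coefficient -5: divide by -5, so div: (x - 8) - 8 = -12.
Step 2. [(x - 8) - 8 = -12] -8 is outermost — add 8 both sides. So sub: x - 8 = -4.
Step 3. [x - 8 = -4] the outer -8 inverts by adding 8, so sub: x = 4.

Answer: x ∈ {4}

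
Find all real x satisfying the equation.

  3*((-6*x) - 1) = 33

Step 1. [3*((-6*x) - 1) = 33] LHS = 3·(…); ÷3 both sides ⇒ div: (-6*x) - 1 = 11.
Step 2. [(-6*x) - 1 = 11] -1 is outermost — add 1 both sides ⇒ sub: -6*x = 12.
Step 3. [-6*x = 12] LHS = -6·(…); ÷-6 both sides, so div: x = -2.

Answer: x ∈ {-2}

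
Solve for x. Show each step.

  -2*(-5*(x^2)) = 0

Step 1. [-2*(-5*(x^2)) = 0] LHS = -2·(…); ÷-2 both sides, so div: -5*(x^2) = 0.
Step 2. [-5*(x^2) = 0] LHS = -5·(…); ÷-5 both sides. So div: x^2 = 0.
Step 3. [x^2 = 0] LHS squared, RHS 0 ≥ 0: apply √ (±) ⇒ sqrt: x = 0.

Answer: x ∈ {0}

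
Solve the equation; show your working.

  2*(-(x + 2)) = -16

Step 1. [2*(-(x + 2)) = -16] leading coefficient 2: divide by 2 ⇒ div: -(x + 2) = -8.
Step 2. [-(x + 2) = -8] leading − — multiply by −1, so neg: x + 2 = 8.
Step 3. [x + 2 = 8] +2 is outermost — subtract 2 both sides. So sub: x = 6.

Answer: x ∈ {6}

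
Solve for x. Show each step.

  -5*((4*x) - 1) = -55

Step 1. [-5*((4*x) - 1) = -55] leading coefficient -5: divide by -5. So div: (4*x) - 1 = 11.
Step 2. [(4*x) - 1 = 11] peel the -1: add 1 from each side ⇒ sub: 4*x = 12.
Step 3. [4*x = 12] 4 out front; divide by 4. So div: x = 3.

Answer: x ∈ {3}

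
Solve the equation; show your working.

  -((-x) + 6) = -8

Step 1. [-((-x) + 6) = -8] LHS negated; negate both sides. So neg: (-x) + 6 = 8.
Step 2. [(-x) + 6 = 8] peel the +6: subtract 6 from each side. So sub: -x = 2.
Step 3. [-x = 2] LHS negated; negate both sides, so neg: x = -2.

Answer: x ∈ {-2}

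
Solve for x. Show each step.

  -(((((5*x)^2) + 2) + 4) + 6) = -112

Step 1. [-(((((5*x)^2) + 2) + 4) + 6) = -112] LHS negated; negate both sides ⇒ neg: ((((5*x)^2) + 2) + 4) + 6 = 112.
Step 2. [((((5*x)^2) + 2) + 4) + 6 = 112] the outer +6 inverts by subtracting 6. So sub: (((5*x)^2) + 2) + 4 = 106.
Step 3. [(((5*x)^2) + 2) + 4 = 106] 4 comes off first (subtract 4). So sub: ((5*x)^2) + 2 = 102.
Step 4. [((5*x)^2) + 2 = 102] +2 is outermost — subtract 2 both sides, so sub: (5*x)^2 = 100.
Step 5. [(5*x)^2 = 100] 100 ≥ 0, LHS is (·)² — take ±√ ⇒ sqrt: 5*x = 10 or -10.
Step 6. [5*x = 10 or -10] LHS = 5·(…); ÷5 both sides ⇒ div: x = 2 or -2.

Answer: x ∈ {-2, 2}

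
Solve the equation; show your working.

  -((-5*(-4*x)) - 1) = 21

Step 1. [-((-5*(-4*x)) - 1) = 21] leading − — multiply by −1 ⇒ neg: (-5*(-4*x)) - 1 = -21.
Step 2. [(-5*(-4*x)) - 1 = -21] the outer -1 inverts by adding 1, so sub: -5*(-4*x) = -20.
Step 3. [-5*(-4*x) = -20] divide by the outer -5. So div: -4*x = 4.
Step 4. [-4*x = 4] divide by the outer -4, so div: x = -1.

Answer: x ∈ {-1}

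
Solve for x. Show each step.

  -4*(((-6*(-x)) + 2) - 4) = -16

Step 1. [-4*(((-6*(-x)) + 2) - 4) = -16] LHS = -4·(…); ÷-4 both sides, so div: ((-6*(-x)) + 2) - 4 = 4.
Step 2. [((-6*(-x)) + 2) - 4 = 4] -4 is outermost — add 4 both sides ⇒ sub: (-6*(-x)) + 2 = 8.
Step 3. [(-6*(-x)) + 2 = 8] the outer +2 inverts by subtracting 2. So sub: -6*(-x) = 6.
Step 4. [-6*(-x) = 6] -6 out front; divide by -6. So div: -x = -1.
Step 5. [-x = -1] flip signs both sides ⇒ neg: x = 1.

Answer: x ∈ {1}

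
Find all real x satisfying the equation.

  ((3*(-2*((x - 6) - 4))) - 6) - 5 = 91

Step 1. [((3*(-2*((x - 6) - 4))) - 6) - 5 = 91] 5 comes off first (add 5), so sub: (3*(-2*((x - 6) - 4))) - 6 = 96.
Step 2. [(3*(-2*((x - 6) - 4))) - 6 = 96] 6 comes off first (add 6), so sub: 3*(-2*((x - 6) - 4)) = 102.
Step 3. [3*(-2*((x - 6) - 4)) = 102] 3 out front; divide by 3 ⇒ div: -2*((x - 6) - 4) = 34.
Step 4. [-2*((x - 6) - 4) = 34] -2·(inner) — divide through by -2, so div: (x - 6) - 4 = -17.
Step 5. [(x - 6) - 4 = -17] 4 comes off first (add 4). So sub: x - 6 = -13.
Step 6. [x - 6 = -13] peel the -6: add 6 from each side, so sub: x = -7.

Answer: x ∈ {-7}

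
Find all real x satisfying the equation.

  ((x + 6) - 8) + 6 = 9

Step 1. [((x + 6) - 8) + 6 = 9] +6 is outermost — subtract 6 both sides. So sub: (x + 6) - 8 = 3.
Step 2. [(x + 6) - 8 = 3] 8 comes off first (add 8). So sub: x + 6 = 11.
Step 3. [x + 6 = 11] subtract 6: x sits inside (… + 6) ⇒ sub: x = 5.

Answer: x ∈ {5}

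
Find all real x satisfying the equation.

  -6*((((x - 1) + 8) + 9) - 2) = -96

Step 1. [-6*((((x - 1) + 8) + 9) - 2) = -96] leading coefficient -6: divide by -6. So div: (((x - 1) + 8) + 9) - 2 = 16.
Step 2. [(((x - 1) + 8) + 9) - 2 = 16] 2 comes off first (add 2) ⇒ sub: ((x - 1) + 8) + 9 = 18.
Step 3. [((x - 1) + 8) + 9 = 18] the outer +9 inverts by subtracting 9, so sub: (x - 1) + 8 = 9.
Step 4. [(x - 1) + 8 = 9] the outer +8 inverts by subtracting 8, so sub: x - 1 = 1.
Step 5. [x - 1 = 1] 1 comes off first (add 1). So sub: x = 2.

Answer: x ∈ {2}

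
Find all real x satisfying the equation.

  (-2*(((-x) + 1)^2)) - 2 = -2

Step 1. [(-2*(((-x) + 1)^2)) - 2 = -2] -2 | LHS and -2 | -2: pull -2 out ⇒ factor: (((-x) + 1)^2) + 1 = 1.
Step 2. [(((-x) + 1)^2) + 1 = 1] 1 comes off first (subtract 1) ⇒ sub: ((-x) + 1)^2 = 0.
Step 3. [((-x) + 1)^2 = 0] √ both sides: 0 ≥ 0 gives two branches ⇒ sqrt: (-x) + 1 = 0.
Step 4. [(-x) + 1 = 0] subtract 1: x sits inside (… + 1) ⇒ sub: -x = -1.
Step 5. [-x = -1] flip signs both sides. So neg: x = 1.

Answer: x ∈ {1}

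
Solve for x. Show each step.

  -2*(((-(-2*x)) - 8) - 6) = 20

Step 1. [-2*(((-(-2*x)) - 8) - 6) = 20] leading coefficient -2: divide by -2 ⇒ div: ((-(-2*x)) - 8) - 6 = -10.
Step 2. [((-(-2*x)) - 8) - 6 = -10] the outer -6 inverts by adding 6, so sub: (-(-2*x)) - 8 = -4.
Step 3. [(-(-2*x)) - 8 = -4] peel the -8: add 8 from each side. So sub: -(-2*x) = 4.
Step 4. [-(-2*x) = 4] flip signs both sides. So neg: -2*x = -4.
Step 5. [-2*x = -4] leading coefficient -2: divide by -2, so div: x = 2.

Answer: x ∈ {2}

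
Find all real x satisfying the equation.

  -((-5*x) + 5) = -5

Step 1. [-((-5*x) + 5) = -5] LHS negated; negate both sides ⇒ neg: (-5*x) + 5 = 5.
Step 2. [(-5*x) + 5 = 5] subtract 5: x sits inside (… + 5) ⇒ sub: -5*x = 0.
Step 3. [-5*x = 0] leading coefficient -5: divide by -5, so div: x = 0.

Answer: x ∈ {0}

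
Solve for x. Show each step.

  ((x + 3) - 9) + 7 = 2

Step 1. [((x + 3) - 9) + 7 = 2] peel the +7: subtract 7 from each side, so sub: (x + 3) - 9 = -5.
Step 2. [(x + 3) - 9 = -5] 9 comes off first (add 9). So sub: x + 3 = 4.
Step 3. [x + 3 = 4] 3 comes off first (subtract 3), so sub: x = 1.

Answer: x ∈ {1}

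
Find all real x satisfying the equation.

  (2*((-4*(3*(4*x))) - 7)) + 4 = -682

Step 1. [(2*((-4*(3*(4*x))) - 7)) + 4 = -682] subtract 4: x sits inside (… + 4). So sub: 2*((-4*(3*(4*x))) - 7) = -686.
Step 2. [2*((-4*(3*(4*x))) - 7) = -686] 2·(inner) — divide through by 2. So div: (-4*(3*(4*x))) - 7 = -343.
Step 3. [(-4*(3*(4*x))) - 7 = -343] peel the -7: add 7 from each side, so sub: -4*(3*(4*x)) = -336.
Step 4. [-4*(3*(4*x)) = -336] LHS = -4·(…); ÷-4 both sides ⇒ div: 3*(4*x) = 84.
Step 5. [3*(4*x) = 84] LHS = 3·(…); ÷3 both sides ⇒ div: 4*x = 28.
Step 6. [4*x = 28] 4·(inner) — divide through by 4 ⇒ div: x = 7.

Answer: x ∈ {7}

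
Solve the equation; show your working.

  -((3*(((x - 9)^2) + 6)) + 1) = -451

Step 1. [-((3*(((x - 9)^2) + 6)) + 1) = -451] leading − — multiply by −1, so neg: (3*(((x - 9)^2) + 6)) + 1 = 451.
Step 2. [(3*(((x - 9)^2) + 6)) + 1 = 451] subtract 1: x sits inside (… + 1), so sub: 3*(((x - 9)^2) + 6) = 450.
Step 3. [3*(((x - 9)^2) + 6) = 450] LHS = 3·(…); ÷3 both sides, so div: ((x - 9)^2) + 6 = 150.
Step 4. [((x - 9)^2) + 6 = 150] +6 is outermost — subtract 6 both sides. So sub: (x - 9)^2 = 144.
Step 5. [(x - 9)^2 = 144] √ both sides: 144 ≥ 0 gives two branches, so sqrt: x - 9 = 12 or -12.
Step 6. [x - 9 = 12 or -12] the outer -9 inverts by adding 9, so sub: x = 21 or -3.

Answer: x ∈ {-3, 21}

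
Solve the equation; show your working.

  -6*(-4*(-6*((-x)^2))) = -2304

Step 1. [-6*(-4*(-6*((-x)^2))) = -2304] -6 out front; divide by -6. So div: -4*(-6*((-x)^2)) = 384.
Step 2. [-4*(-6*((-x)^2)) = 384] -4 out front; divide by -4, so div: -6*((-x)^2) = -96.
Step 3. [-6*((-x)^2) = -96] -6 out front; divide by -6, so div: (-x)^2 = 16.
Step 4. [(-x)^2 = 16] √ both sides: 16 ≥ 0 gives two branches ⇒ sqrt: -x = 4 or -4.
Step 5. [-x = 4 or -4] LHS negated; negate both sides, so neg: x = -4 or 4.

Answer: x ∈ {-4, 4}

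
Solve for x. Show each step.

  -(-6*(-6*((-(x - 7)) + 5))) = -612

Step 1. [-(-6*(-6*((-(x - 7)) + 5))) = -612] leading − — multiply by −1 ⇒ neg: -6*(-6*((-(x - 7)) + 5)) = 612.
Step 2. [-6*(-6*((-(x - 7)) + 5)) = 612] -6·(inner) — divide through by -6 ⇒ div: -6*((-(x - 7)) + 5) = -102.
Step 3. [-6*((-(x - 7)) + 5) = -102] -6·(inner) — divide through by -6 ⇒ div: (-(x - 7)) + 5 = 17.
Step 4. [(-(x - 7)) + 5 = 17] 5 comes off first (subtract 5). So sub: -(x - 7) = 12.
Step 5. [-(x - 7) = 12] leading − — multiply by −1. So neg: x - 7 = -12.
Step 6. [x - 7 = -12] the outer -7 inverts by adding 7 ⇒ sub: x = -5.

Answer: x ∈ {-5}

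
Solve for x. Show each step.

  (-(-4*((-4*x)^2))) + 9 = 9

Step 1. [(-(-4*((-4*x)^2))) + 9 = 9] 9 comes off first (subtract 9), so sub: -(-4*((-4*x)^2)) = 0.
Step 2. [-(-4*((-4*x)^2)) = 0] LHS negated; negate both sides ⇒ neg: -4*((-4*x)^2) = 0.
Step 3. [-4*((-4*x)^2) = 0] divide by the outer -4 ⇒ div: (-4*x)^2 = 0.
Step 4. [(-4*x)^2 = 0] LHS squared, RHS 0 ≥ 0: apply √ (±). So sqrt: -4*x = 0.
Step 5. [-4*x = 0] -4 out front; divide by -4, so div: x = 0.

Answer: x ∈ {0}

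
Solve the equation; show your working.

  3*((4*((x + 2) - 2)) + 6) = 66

Step 1. [3*((4*((x + 2) - 2)) + 6) = 66] divide by the outer 3 ⇒ div: (4*((x + 2) - 2)) + 6 = 22.
Step 2. [(4*((x + 2) - 2)) + 6 = 22] peel the +6: subtract 6 from each side ⇒ sub: 4*((x + 2) - 2) = 16.
Step 3. [4*((x + 2) - 2) = 16] divide by the outer 4, so div: (x + 2) - 2 = 4.
Step 4. [(x + 2) - 2 = 4] the outer -2 inverts by adding 2 ⇒ sub: x + 2 = 6.
Step 5. [x + 2 = 6] 2 comes off first (subtract 2) ⇒ sub: x = 4.

Answer: x ∈ {4}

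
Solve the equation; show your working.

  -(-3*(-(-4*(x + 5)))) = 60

Step 1. [-(-3*(-(-4*(x + 5)))) = 60] flip signs both sides, so neg: -3*(-(-4*(x + 5))) = -60.
Step 2. [-3*(-(-4*(x + 5))) = -60] -3 out front; divide by -3 ⇒ div: -(-4*(x + 5)) = 20.
Step 3. [-(-4*(x + 5)) = 20] LHS negated; negate both sides ⇒ neg: -4*(x + 5) = -20.
Step 4. [-4*(x + 5) = -20] -4 out front; divide by -4 ⇒ div: x + 5 = 5.
Step 5. [x + 5 = 5] 5 comes off first (subtract 5). So sub: x = 0.

Answer: x ∈ {0}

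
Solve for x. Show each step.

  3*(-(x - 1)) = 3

Step 1. [3*(-(x - 1)) = 3] 3·(inner) — divide through by 3. So div: -(x - 1) = 1.
Step 2. [-(x - 1) = 1] leading − — multiply by −1, so neg: x - 1 = -1.
Step 3. [x - 1 = -1] the outer -1 inverts by adding 1, so sub: x = 0.

Answer: x ∈ {0}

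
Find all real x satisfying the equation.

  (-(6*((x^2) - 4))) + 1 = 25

Step 1. [(-(6*((x^2) - 4))) + 1 = 25] subtract 1: x sits inside (… + 1), so sub: -(6*((x^2) - 4)) = 24.
Step 2. [-(6*((x^2) - 4)) = 24] leading − — multiply by −1 ⇒ neg: 6*((x^2) - 4) = -24.
Step 3. [6*((x^2) - 4) = -24] leading coefficient 6: divide by 6 ⇒ div: (x^2) - 4 = -4.
Step 4. [(x^2) - 4 = -4] 4 comes off first (add 4), so sub: x^2 = 0.
Step 5. [x^2 = 0] LHS squared, RHS 0 ≥ 0: apply √ (±). So sqrt: x = 0.

Answer: x ∈ {0}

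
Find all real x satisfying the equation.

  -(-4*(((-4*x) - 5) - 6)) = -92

Step 1. [-(-4*(((-4*x) - 5) - 6)) = -92] leading − — multiply by −1, so neg: -4*(((-4*x) - 5) - 6) = 92.
Step 2. [-4*(((-4*x) - 5) - 6) = 92] LHS = -4·(…); ÷-4 both sides, so div: ((-4*x) - 5) - 6 = -23.
Step 3. [((-4*x) - 5) - 6 = -23] 6 comes off first (add 6). So sub: (-4*x) - 5 = -17.
Step 4. [(-4*x) - 5 = -17] add 5: x sits inside (… - 5). So sub: -4*x = -12.
Step 5. [-4*x = -12] leading coefficient -4: divide by -4. So div: x = 3.

Answer: x ∈ {3}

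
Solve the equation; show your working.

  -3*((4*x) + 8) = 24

Step 1. [-3*((4*x) + 8) = 24] leading coefficient -3: divide by -3 ⇒ div: (4*x) + 8 = -8.
Step 2. [(4*x) + 8 = -8] 4 | LHS and 4 | -8: pull 4 out, so factor: x + 2 = -2.
Step 3. [x + 2 = -2] 2 comes off first (subtract 2). So sub: x = -4.

Answer: x ∈ {-4}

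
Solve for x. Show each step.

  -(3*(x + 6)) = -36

Step 1. [-(3*(x + 6)) = -36] flip signs both sides ⇒ neg: 3*(x + 6) = 36.
Step 2. [3*(x + 6) = 36] 3·(inner) — divide through by 3 ⇒ div: x + 6 = 12.
Step 3. [x + 6 = 12] subtract 6: x sits inside (… + 6). So sub: x = 6.

Answer: x ∈ {6}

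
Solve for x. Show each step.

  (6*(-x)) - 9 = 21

Step 1. [(6*(-x)) - 9 = 21] 9 comes off first (add 9), so sub: 6*(-x) = 30.
Step 2. [6*(-x) = 30] leading coefficient 6: divide by 6, so div: -x = 5.
Step 3. [-x = 5] LHS negated; negate both sides ⇒ neg: x = -5.

Answer: x ∈ {-5}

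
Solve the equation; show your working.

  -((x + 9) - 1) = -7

Step 1. [-((x + 9) - 1) = -7] flip signs both sides. So neg: (x + 9) - 1 = 7.
Step 2. [(x + 9) - 1 = 7] add 1: x sits inside (… - 1) ⇒ sub: x + 9 = 8.
Step 3. [x + 9 = 8] the outer +9 inverts by subtracting 9. So sub: x = -1.

Answer: x ∈ {-1}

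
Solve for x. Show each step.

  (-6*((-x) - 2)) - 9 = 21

Step 1. [(-6*((-x) - 2)) - 9 = 21] peel the -9: add 9 from each side, so sub: -6*((-x) - 2) = 30.
Step 2. [-6*((-x) - 2) = 30] -6·(inner) — divide through by -6. So div: (-x) - 2 = -5.
Step 3. [(-x) - 2 = -5] add 2: x sits inside (… - 2) ⇒ sub: -x = -3.
Step 4. [-x = -3] leading − — multiply by −1. So neg: x = 3.

Answer: x ∈ {3}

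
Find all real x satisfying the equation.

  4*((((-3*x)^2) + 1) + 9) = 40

Step 1. [4*((((-3*x)^2) + 1) + 9) = 40] divide by the outer 4 ⇒ div: (((-3*x)^2) + 1) + 9 = 10.
Step 2. [(((-3*x)^2) + 1) + 9 = 10] the outer +9 inverts by subtracting 9 ⇒ sub: ((-3*x)^2) + 1 = 1.
Step 3. [((-3*x)^2) + 1 = 1] peel the +1: subtract 1 from each side. So sub: (-3*x)^2 = 0.
Step 4. [(-3*x)^2 = 0] 0 ≥ 0, LHS is (·)² — take ±√, so sqrt: -3*x = 0.
Step 5. [-3*x = 0] divide by the outer -3, so div: x = 0.

Answer: x ∈ {0}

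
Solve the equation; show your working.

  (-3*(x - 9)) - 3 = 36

Step 1. [(-3*(x - 9)) - 3 = 36] -3 is outermost — add 3 both sides ⇒ sub: -3*(x - 9) = 39.
Step 2. [-3*(x - 9) = 39] -3 out front; divide by -3, so div: x - 9 = -13.
Step 3. [x - 9 = -13] 9 comes off first (add 9). So sub: x = -4.

Answer: x ∈ {-4}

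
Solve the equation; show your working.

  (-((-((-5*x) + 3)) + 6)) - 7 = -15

Step 1. [(-((-((-5*x) + 3)) + 6)) - 7 = -15] the outer -7 inverts by adding 7. So sub: -((-((-5*x) + 3)) + 6) = -8.
Step 2. [-((-((-5*x) + 3)) + 6) = -8] flip signs both sides ⇒ neg: (-((-5*x) + 3)) + 6 = 8.
Step 3. [(-((-5*x) + 3)) + 6 = 8] subtract 6: x sits inside (… + 6), so sub: -((-5*x) + 3) = 2.
Step 4. [-((-5*x) + 3) = 2] LHS negated; negate both sides ⇒ neg: (-5*x) + 3 = -2.
Step 5. [(-5*x) + 3 = -2] 3 comes off first (subtract 3) ⇒ sub: -5*x = -5.
Step 6. [-5*x = -5] -5·(inner) — divide through by -5 ⇒ div: x = 1.

Answer: x ∈ {1}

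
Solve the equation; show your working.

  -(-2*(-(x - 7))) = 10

Step 1. [-(-2*(-(x - 7))) = 10] LHS negated; negate both sides, so neg: -2*(-(x - 7)) = -10.
Step 2. [-2*(-(x - 7)) = -10] divide by the outer -2 ⇒ div: -(x - 7) = 5.
Step 3. [-(x - 7) = 5] LHS negated; negate both sides. So neg: x - 7 = -5.
Step 4. [x - 7 = -5] add 7: x sits inside (… - 7), so sub: x = 2.

Answer: x ∈ {2}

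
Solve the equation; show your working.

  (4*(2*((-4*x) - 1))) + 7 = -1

Step 1. [(4*(2*((-4*x) - 1))) + 7 = -1] +7 is outermost — subtract 7 both sides ⇒ sub: 4*(2*((-4*x) - 1)) = -8.
Step 2. [4*(2*((-4*x) - 1)) = -8] 4 out front; divide by 4, so div: 2*((-4*x) - 1) = -2.
Step 3. [2*((-4*x) - 1) = -2] 2 out front; divide by 2, so div: (-4*x) - 1 = -1.
Step 4. [(-4*x) - 1 = -1] the outer -1 inverts by adding 1, so sub: -4*x = 0.
Step 5. [-4*x = 0] -4 out front; divide by -4. So div: x = 0.

Answer: x ∈ {0}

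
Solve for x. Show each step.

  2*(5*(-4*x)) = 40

Step 1. [2*(5*(-4*x)) = 40] leading coefficient 2: divide by 2 ⇒ div: 5*(-4*x) = 20.
Step 2. [5*(-4*x) = 20] divide by the outer 5 ⇒ div: -4*x = 4.
Step 3. [-4*x = 4] divide by the outer -4. So div: x = -1.

Answer: x ∈ {-1}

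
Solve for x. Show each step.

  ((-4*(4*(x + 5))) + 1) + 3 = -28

Step 1. [((-4*(4*(x + 5))) + 1) + 3 = -28] 3 comes off first (subtract 3), so sub: (-4*(4*(x + 5))) + 1 = -31.
Step 2. [(-4*(4*(x + 5))) + 1 = -31] the outer +1 inverts by subtracting 1. So sub: -4*(4*(x + 5)) = -32.
Step 3. [-4*(4*(x + 5)) = -32] divide by the outer -4 ⇒ div: 4*(x + 5) = 8.
Step 4. [4*(x + 5) = 8] 4 out front; divide by 4. So div: x + 5 = 2.
Step 5. [x + 5 = 2] subtract 5: x sits inside (… + 5). So sub: x = -3.

Answer: x ∈ {-3}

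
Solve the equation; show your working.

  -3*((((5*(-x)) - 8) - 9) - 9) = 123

Step 1. [-3*((((5*(-x)) - 8) - 9) - 9) = 123] LHS = -3·(…); ÷-3 both sides ⇒ div: (((5*(-x)) - 8) - 9) - 9 = -41.
Step 2. [(((5*(-x)) - 8) - 9) - 9 = -41] add 9: x sits inside (… - 9). So sub: ((5*(-x)) - 8) - 9 = -32.
Step 3. [((5*(-x)) - 8) - 9 = -32] peel the -9: add 9 from each side. So sub: (5*(-x)) - 8 = -23.
Step 4. [(5*(-x)) - 8 = -23] 8 comes off first (add 8). So sub: 5*(-x) = -15.
Step 5. [5*(-x) = -15] divide by the outer 5, so div: -x = -3.
Step 6. [-x = -3] leading − — multiply by −1. So neg: x = 3.

Answer: x ∈ {3}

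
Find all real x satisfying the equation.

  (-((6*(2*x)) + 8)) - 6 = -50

Step 1. [(-((6*(2*x)) + 8)) - 6 = -50] peel the -6: add 6 from each side. So sub: -((6*(2*x)) + 8) = -44.
Step 2. [-((6*(2*x)) + 8) = -44] LHS negated; negate both sides, so neg: (6*(2*x)) + 8 = 44.
Step 3. [(6*(2*x)) + 8 = 44] subtract 8: x sits inside (… + 8) ⇒ sub: 6*(2*x) = 36.
Step 4. [6*(2*x) = 36] leading coefficient 6: divide by 6 ⇒ div: 2*x = 6.
Step 5. [2*x = 6] 2 out front; divide by 2. So div: x = 3.

Answer: x ∈ {3}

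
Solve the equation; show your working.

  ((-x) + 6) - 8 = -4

Step 1. [((-x) + 6) - 8 = -4] the outer -8 inverts by adding 8 ⇒ sub: (-x) + 6 = 4.
Step 2. [(-x) + 6 = 4] 6 comes off first (subtract 6). So sub: -x = -2.
Step 3. [-x = -2] flip signs both sides ⇒ neg: x = 2.

Answer: x ∈ {2}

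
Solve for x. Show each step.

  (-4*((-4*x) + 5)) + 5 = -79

Step 1. [(-4*((-4*x) + 5)) + 5 = -79] 5 comes off first (subtract 5) ⇒ sub: -4*((-4*x) + 5) = -84.
Step 2. [-4*((-4*x) + 5) = -84] leading coefficient -4: divide by -4. So div: (-4*x) + 5 = 21.
Step 3. [(-4*x) + 5 = 21] 5 comes off first (subtract 5), so sub: -4*x = 16.
Step 4. [-4*x = 16] leading coefficient -4: divide by -4, so div: x = -4.

Answer: x ∈ {-4}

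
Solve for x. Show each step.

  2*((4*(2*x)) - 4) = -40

Step 1. [2*((4*(2*x)) - 4) = -40] 2·(inner) — divide through by 2, so div: (4*(2*x)) - 4 = -20.
Step 2. [(4*(2*x)) - 4 = -20] 4 divides every term; factor it out, so factor: (2*x) - 1 = -5.
Step 3. [(2*x) - 1 = -5] the outer -1 inverts by adding 1, so sub: 2*x = -4.
Step 4. [2*x = -4] 2 out front; divide by 2 ⇒ div: x = -2.

Answer: x ∈ {-2}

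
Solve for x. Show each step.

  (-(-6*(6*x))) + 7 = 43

Step 1. [(-(-6*(6*x))) + 7 = 43] subtract 7: x sits inside (… + 7) ⇒ sub: -(-6*(6*x)) = 36.
Step 2. [-(-6*(6*x)) = 36] flip signs both sides, so neg: -6*(6*x) = -36.
Step 3. [-6*(6*x) = -36] -6·(inner) — divide through by -6, so div: 6*x = 6.
Step 4. [6*x = 6] leading coefficient 6: divide by 6. So div: x = 1.

Answer: x ∈ {1}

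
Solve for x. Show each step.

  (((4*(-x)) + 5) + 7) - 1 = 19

Step 1. [(((4*(-x)) + 5) + 7) - 1 = 19] the outer -1 inverts by adding 1. So sub: ((4*(-x)) + 5) + 7 = 20.
Step 2. [((4*(-x)) + 5) + 7 = 20] the outer +7 inverts by subtracting 7 ⇒ sub: (4*(-x)) + 5 = 13.
Step 3. [(4*(-x)) + 5 = 13] subtract 5: x sits inside (… + 5) ⇒ sub: 4*(-x) = 8.
Step 4. [4*(-x) = 8] divide by the outer 4. So div: -x = 2.
Step 5. [-x = 2] LHS negated; negate both sides. So neg: x = -2.

Answer: x ∈ {-2}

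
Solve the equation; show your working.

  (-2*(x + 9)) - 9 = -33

Step 1. [(-2*(x + 9)) - 9 = -33] peel the -9: add 9 from each side, so sub: -2*(x + 9) = -24.
Step 2. [-2*(x + 9) = -24] LHS = -2·(…); ÷-2 both sides ⇒ div: x + 9 = 12.
Step 3. [x + 9 = 12] the outer +9 inverts by subtracting 9, so sub: x = 3.

Answer: x ∈ {3}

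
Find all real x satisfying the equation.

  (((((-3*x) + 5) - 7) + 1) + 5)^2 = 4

Step 1. [(((((-3*x) + 5) - 7) + 1) + 5)^2 = 4] 4 ≥ 0, LHS is (·)² — take ±√. So sqrt: ((((-3*x) + 5) - 7) + 1) + 5 = 2 or -2.
Step 2. [((((-3*x) + 5) - 7) + 1) + 5 = 2 or -2] +5 is outermost — subtract 5 both sides ⇒ sub: (((-3*x) + 5) - 7) + 1 = -3 or -7.
Step 3. [(((-3*x) + 5) - 7) + 1 = -3 or -7] +1 is outermost — subtract 1 both sides ⇒ sub: ((-3*x) + 5) - 7 = -4 or -8.
Step 4. [((-3*x) + 5) - 7 = -4 or -8] 7 comes off first (add 7) ⇒ sub: (-3*x) + 5 = 3 or -1.
Step 5. [(-3*x) + 5 = 3 or -1] peel the +5: subtract 5 from each side ⇒ sub: -3*x = -2 or -6.
Step 6. [-3*x = -2 or -6] -3·(inner) — divide through by -3 ⇒ div: x = 2/3 or 2.

Answer: x ∈ {2/3, 2}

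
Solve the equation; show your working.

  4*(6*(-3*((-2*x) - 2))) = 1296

Step 1. [4*(6*(-3*((-2*x) - 2))) = 1296] leading coefficient 4: divide by 4. So div: 6*(-3*((-2*x) - 2)) = 324.
Step 2. [6*(-3*((-2*x) - 2)) = 324] LHS = 6·(…); ÷6 both sides, so div: -3*((-2*x) - 2) = 54.
Step 3. [-3*((-2*x) - 2) = 54] leading coefficient -3: divide by -3. So div: (-2*x) - 2 = -18.
Step 4. [(-2*x) - 2 = -18] 2 comes off first (add 2), so sub: -2*x = -16.
Step 5. [-2*x = -16] -2 out front; divide by -2. So div: x = 8.

Answer: x ∈ {8}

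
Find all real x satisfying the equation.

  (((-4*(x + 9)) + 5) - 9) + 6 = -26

Step 1. [(((-4*(x + 9)) + 5) - 9) + 6 = -26] subtract 6: x sits inside (… + 6) ⇒ sub: ((-4*(x + 9)) + 5) - 9 = -32.
Step 2. [((-4*(x + 9)) + 5) - 9 = -32] the outer -9 inverts by adding 9 ⇒ sub: (-4*(x + 9)) + 5 = -23.
Step 3. [(-4*(x + 9)) + 5 = -23] +5 is outermost — subtract 5 both sides ⇒ sub: -4*(x + 9) = -28.
Step 4. [-4*(x + 9) = -28] -4·(inner) — divide through by -4. So div: x + 9 = 7.
Step 5. [x + 9 = 7] +9 is outermost — subtract 9 both sides, so sub: x = -2.

Answer: x ∈ {-2}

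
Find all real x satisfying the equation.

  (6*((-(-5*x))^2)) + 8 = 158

Step 1. [(6*((-(-5*x))^2)) + 8 = 158] 8 comes off first (subtract 8), so sub: 6*((-(-5*x))^2) = 150.
Step 2. [6*((-(-5*x))^2) = 150] leading coefficient 6: divide by 6 ⇒ div: (-(-5*x))^2 = 25.
Step 3. [(-(-5*x))^2 = 25] LHS squared, RHS 25 ≥ 0: apply √ (±), so sqrt: -(-5*x) = 5 or -5.
Step 4. [-(-5*x) = 5 or -5] LHS negated; negate both sides ⇒ neg: -5*x = -5 or 5.
Step 5. [-5*x = -5 or 5] LHS = -5·(…); ÷-5 both sides. So div: x = 1 or -1.

Answer: x ∈ {-1, 1}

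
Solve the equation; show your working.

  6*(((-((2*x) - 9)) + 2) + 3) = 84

Step 1. [6*(((-((2*x) - 9)) + 2) + 3) = 84] 6 out front; divide by 6. So div: ((-((2*x) - 9)) + 2) + 3 = 14.
Step 2. [((-((2*x) - 9)) + 2) + 3 = 14] subtract 3: x sits inside (… + 3). So sub: (-((2*x) - 9)) + 2 = 11.
Step 3. [(-((2*x) - 9)) + 2 = 11] subtract 2: x sits inside (… + 2) ⇒ sub: -((2*x) - 9) = 9.
Step 4. [-((2*x) - 9) = 9] LHS negated; negate both sides ⇒ neg: (2*x) - 9 = -9.
Step 5. [(2*x) - 9 = -9] add 9: x sits inside (… - 9) ⇒ sub: 2*x = 0.
Step 6. [2*x = 0] LHS = 2·(…); ÷2 both sides, so div: x = 0.

Answer: x ∈ {0}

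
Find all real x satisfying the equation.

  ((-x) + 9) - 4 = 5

Step 1. [((-x) + 9) - 4 = 5] the outer -4 inverts by adding 4. So sub: (-x) + 9 = 9.
Step 2. [(-x) + 9 = 9] the outer +9 inverts by subtracting 9 ⇒ sub: -x = 0.
Step 3. [-x = 0] leading − — multiply by −1. So neg: x = 0.

Answer: x ∈ {0}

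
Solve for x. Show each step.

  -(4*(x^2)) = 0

Step 1. [-(4*(x^2)) = 0] LHS negated; negate both sides. So neg: 4*(x^2) = 0.
Step 2. [4*(x^2) = 0] divide by the outer 4 ⇒ div: x^2 = 0.
Step 3. [x^2 = 0] LHS squared, RHS 0 ≥ 0: apply √ (±) ⇒ sqrt: x = 0.

Answer: x ∈ {0}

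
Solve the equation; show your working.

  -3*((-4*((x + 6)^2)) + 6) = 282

Step 1. [-3*((-4*((x + 6)^2)) + 6) = 282] LHS = -3·(…); ÷-3 both sides. So div: (-4*((x + 6)^2)) + 6 = -94.
Step 2. [(-4*((x + 6)^2)) + 6 = -94] subtract 6: x sits inside (… + 6) ⇒ sub: -4*((x + 6)^2) = -100.
Step 3. [-4*((x + 6)^2) = -100] -4·(inner) — divide through by -4, so div: (x + 6)^2 = 25.
Step 4. [(x + 6)^2 = 25] √ both sides: 25 ≥ 0 gives two branches. So sqrt: x + 6 = 5 or -5.
Step 5. [x + 6 = 5 or -5] 6 comes off first (subtract 6), so sub: x = -1 or -11.

Answer: x ∈ {-11, -1}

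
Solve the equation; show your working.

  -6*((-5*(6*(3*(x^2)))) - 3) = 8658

Step 1. [-6*((-5*(6*(3*(x^2)))) - 3) = 8658] -6 out front; divide by -6, so div: (-5*(6*(3*(x^2)))) - 3 = -1443.
Step 2. [(-5*(6*(3*(x^2)))) - 3 = -1443] peel the -3: add 3 from each side. So sub: -5*(6*(3*(x^2))) = -1440.
Step 3. [-5*(6*(3*(x^2))) = -1440] divide by the outer -5 ⇒ div: 6*(3*(x^2)) = 288.
Step 4. [6*(3*(x^2)) = 288] LHS = 6·(…); ÷6 both sides ⇒ div: 3*(x^2) = 48.
Step 5. [3*(x^2) = 48] divide by the outer 3, so div: x^2 = 16.
Step 6. [x^2 = 16] √ both sides: 16 ≥ 0 gives two branches, so sqrt: x = 4 or -4.

Answer: x ∈ {-4, 4}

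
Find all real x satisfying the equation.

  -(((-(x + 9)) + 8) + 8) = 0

Step 1. [-(((-(x + 9)) + 8) + 8) = 0] LHS negated; negate both sides ⇒ neg: ((-(x + 9)) + 8) + 8 = 0.
Step 2. [((-(x + 9)) + 8) + 8 = 0] subtract 8: x sits inside (… + 8). So sub: (-(x + 9)) + 8 = -8.
Step 3. [(-(x + 9)) + 8 = -8] +8 is outermost — subtract 8 both sides, so sub: -(x + 9) = -16.
Step 4. [-(x + 9) = -16] flip signs both sides. So neg: x + 9 = 16.
Step 5. [x + 9 = 16] peel the +9: subtract 9 from each side. So sub: x = 7.

Answer: x ∈ {7}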